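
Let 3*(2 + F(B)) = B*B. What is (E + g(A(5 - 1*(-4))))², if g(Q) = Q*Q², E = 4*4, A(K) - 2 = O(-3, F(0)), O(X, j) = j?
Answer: 256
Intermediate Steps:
F(B) = -2 + B²/3 (F(B) = -2 + (B*B)/3 = -2 + B²/3)
A(K) = 0 (A(K) = 2 + (-2 + (⅓)*0²) = 2 + (-2 + (⅓)*0) = 2 + (-2 + 0) = 2 - 2 = 0)
E = 16
g(Q) = Q³
(E + g(A(5 - 1*(-4))))² = (16 + 0³)² = (16 + 0)² = 16² = 256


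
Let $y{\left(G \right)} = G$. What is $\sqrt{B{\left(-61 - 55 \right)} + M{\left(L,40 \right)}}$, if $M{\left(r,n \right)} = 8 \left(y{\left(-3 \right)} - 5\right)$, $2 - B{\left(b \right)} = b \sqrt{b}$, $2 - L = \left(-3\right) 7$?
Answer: $\sqrt{-62 + 232 i \sqrt{29}} \approx 24.381 + 25.621 i$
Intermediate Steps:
$L = 23$ ($L = 2 - \left(-3\right) 7 = 2 - -21 = 2 + 21 = 23$)
$B{\left(b \right)} = 2 - b^{\frac{3}{2}}$ ($B{\left(b \right)} = 2 - b \sqrt{b} = 2 - b^{\frac{3}{2}}$)
$M{\left(r,n \right)} = -64$ ($M{\left(r,n \right)} = 8 \left(-3 - 5\right) = 8 \left(-8\right) = -64$)
$\sqrt{B{\left(-61 - 55 \right)} + M{\left(L,40 \right)}} = \sqrt{\left(2 - \left(-61 - 55\right)^{\frac{3}{2}}\right) - 64} = \sqrt{\left(2 - \left(-116\right)^{\frac{3}{2}}\right) - 64} = \sqrt{\left(2 - - 232 i \sqrt{29}\right) - 64} = \sqrt{\left(2 + 232 i \sqrt{29}\right) - 64} = \sqrt{-62 + 232 i \sqrt{29}}$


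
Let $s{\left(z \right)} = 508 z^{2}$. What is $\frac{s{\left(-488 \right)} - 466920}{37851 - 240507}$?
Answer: $- \frac{15063779}{25332} \approx -594.65$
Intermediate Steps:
$\frac{s{\left(-488 \right)} - 466920}{37851 - 240507} = \frac{508 \left(-488\right)^{2} - 466920}{37851 - 240507} = \frac{508 \cdot 238144 - 466920}{-202656} = \left(120977152 - 466920\right) \left(- \frac{1}{202656}\right) = 120510232 \left(- \frac{1}{202656}\right) = - \frac{15063779}{25332}$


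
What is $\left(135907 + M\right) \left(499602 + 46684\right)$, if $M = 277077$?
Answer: $225607377424$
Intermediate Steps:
$\left(135907 + M\right) \left(499602 + 46684\right) = \left(135907 + 277077\right) \left(499602 + 46684\right) = 412984 \cdot 546286 = 225607377424$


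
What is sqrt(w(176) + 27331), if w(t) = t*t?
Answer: sqrt(58307) ≈ 241.47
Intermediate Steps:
w(t) = t**2
sqrt(w(176) + 27331) = sqrt(176**2 + 27331) = sqrt(30976 + 27331) = sqrt(58307)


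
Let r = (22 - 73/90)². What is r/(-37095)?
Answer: -3636649/300469500 ≈ -0.012103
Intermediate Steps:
r = 3636649/8100 (r = (22 - 73*1/90)² = (22 - 73/90)² = (1907/90)² = 3636649/8100 ≈ 448.97)
r/(-37095) = (3636649/8100)/(-37095) = (3636649/8100)*(-1/37095) = -3636649/300469500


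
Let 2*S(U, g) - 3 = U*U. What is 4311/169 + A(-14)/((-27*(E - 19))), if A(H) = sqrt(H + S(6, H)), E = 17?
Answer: 4311/169 + sqrt(22)/108 ≈ 25.552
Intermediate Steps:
S(U, g) = 3/2 + U**2/2 (S(U, g) = 3/2 + (U*U)/2 = 3/2 + U**2/2)
A(H) = sqrt(39/2 + H) (A(H) = sqrt(H + (3/2 + (1/2)*6**2)) = sqrt(H + (3/2 + (1/2)*36)) = sqrt(H + (3/2 + 18)) = sqrt(H + 39/2) = sqrt(39/2 + H))
4311/169 + A(-14)/((-27*(E - 19))) = 4311/169 + (sqrt(78 + 4*(-14))/2)/((-27*(17 - 19))) = 4311*(1/169) + (sqrt(78 - 56)/2)/((-27*(-2))) = 4311/169 + (sqrt(22)/2)/54 = 4311/169 + (sqrt(22)/2)*(1/54) = 4311/169 + sqrt(22)/108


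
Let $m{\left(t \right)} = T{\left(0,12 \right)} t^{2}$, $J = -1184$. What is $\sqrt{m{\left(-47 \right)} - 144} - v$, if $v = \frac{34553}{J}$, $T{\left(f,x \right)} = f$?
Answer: $\frac{34553}{1184} + 12 i \approx 29.183 + 12.0 i$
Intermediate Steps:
$m{\left(t \right)} = 0$ ($m{\left(t \right)} = 0 t^{2} = 0$)
$v = - \frac{34553}{1184}$ ($v = \frac{34553}{-1184} = 34553 \left(- \frac{1}{1184}\right) = - \frac{34553}{1184} \approx -29.183$)
$\sqrt{m{\left(-47 \right)} - 144} - v = \sqrt{0 - 144} - - \frac{34553}{1184} = \sqrt{0 - 144} + \frac{34553}{1184} = \sqrt{-144} + \frac{34553}{1184} = 12 i + \frac{34553}{1184} = \frac{34553}{1184} + 12 i$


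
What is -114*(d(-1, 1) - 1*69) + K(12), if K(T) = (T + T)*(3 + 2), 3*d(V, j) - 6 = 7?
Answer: 7492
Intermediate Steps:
d(V, j) = 13/3 (d(V, j) = 2 + (⅓)*7 = 2 + 7/3 = 13/3)
K(T) = 10*T (K(T) = (2*T)*5 = 10*T)
-114*(d(-1, 1) - 1*69) + K(12) = -114*(13/3 - 1*69) + 10*12 = -114*(13/3 - 69) + 120 = -114*(-194/3) + 120 = 7372 + 120 = 7492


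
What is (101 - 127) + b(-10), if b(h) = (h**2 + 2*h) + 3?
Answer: 57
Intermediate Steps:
b(h) = 3 + h**2 + 2*h
(101 - 127) + b(-10) = (101 - 127) + (3 + (-10)**2 + 2*(-10)) = -26 + (3 + 100 - 20) = -26 + 83 = 57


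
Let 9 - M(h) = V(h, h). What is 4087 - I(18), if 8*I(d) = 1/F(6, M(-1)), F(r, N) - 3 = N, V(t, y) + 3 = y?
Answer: 523135/128 ≈ 4087.0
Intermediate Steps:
V(t, y) = -3 + y
M(h) = 12 - h (M(h) = 9 - (-3 + h) = 9 + (3 - h) = 12 - h)
F(r, N) = 3 + N
I(d) = 1/128 (I(d) = 1/(8*(3 + (12 - 1*(-1)))) = 1/(8*(3 + (12 + 1))) = 1/(8*(3 + 13)) = (⅛)/16 = (⅛)*(1/16) = 1/128)
4087 - I(18) = 4087 - 1*1/128 = 4087 - 1/128 = 523135/128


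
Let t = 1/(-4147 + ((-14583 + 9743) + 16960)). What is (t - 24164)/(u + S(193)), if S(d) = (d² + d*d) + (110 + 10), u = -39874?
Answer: -192659571/277013912 ≈ -0.69549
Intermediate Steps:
t = 1/7973 (t = 1/(-4147 + (-4840 + 16960)) = 1/(-4147 + 12120) = 1/7973 ≈ 0.00012542)
S(d) = 120 + 2*d² (S(d) = (d² + d²) + 120 = 2*d² + 120 = 120 + 2*d²)
(t - 24164)/(u + S(193)) = (1/7973 - 24164)/(-39874 + (120 + 2*193²)) = -192659571/(7973*(-39874 + (120 + 2*37249))) = -192659571/(7973*(-39874 + (120 + 74498))) = -192659571/(7973*(-39874 + 74618)) = -192659571/7973/34744 = -192659571/7973*1/34744 = -192659571/277013912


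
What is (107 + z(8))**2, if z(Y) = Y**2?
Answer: 29241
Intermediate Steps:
(107 + z(8))**2 = (107 + 8**2)**2 = (107 + 64)**2 = 171**2 = 29241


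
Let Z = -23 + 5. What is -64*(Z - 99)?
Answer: 7488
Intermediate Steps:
Z = -18
-64*(Z - 99) = -64*(-18 - 99) = -64*(-117) = 7488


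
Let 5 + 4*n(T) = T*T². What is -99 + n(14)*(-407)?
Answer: -1115169/4 ≈ -2.7879e+5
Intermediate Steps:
n(T) = -5/4 + T³/4 (n(T) = -5/4 + (T*T²)/4 = -5/4 + T³/4)
-99 + n(14)*(-407) = -99 + (-5/4 + (¼)*14³)*(-407) = -99 + (-5/4 + (¼)*2744)*(-407) = -99 + (-5/4 + 686)*(-407) = -99 + (2739/4)*(-407) = -99 - 1114773/4 = -1115169/4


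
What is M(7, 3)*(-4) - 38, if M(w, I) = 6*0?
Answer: -38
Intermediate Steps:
M(w, I) = 0
M(7, 3)*(-4) - 38 = 0*(-4) - 38 = 0 - 38 = -38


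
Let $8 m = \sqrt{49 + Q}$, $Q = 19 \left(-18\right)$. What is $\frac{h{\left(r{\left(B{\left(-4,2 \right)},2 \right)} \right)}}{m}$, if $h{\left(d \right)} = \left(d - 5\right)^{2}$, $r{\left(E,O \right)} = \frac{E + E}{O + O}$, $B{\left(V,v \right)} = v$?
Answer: $- \frac{128 i \sqrt{293}}{293} \approx - 7.4778 i$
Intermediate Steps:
$Q = -342$
$r{\left(E,O \right)} = \frac{E}{O}$ ($r{\left(E,O \right)} = \frac{2 E}{2 O} = 2 E \frac{1}{2 O} = \frac{E}{O}$)
$h{\left(d \right)} = \left(-5 + d\right)^{2}$
$m = \frac{i \sqrt{293}}{8}$ ($m = \frac{\sqrt{49 - 342}}{8} = \frac{\sqrt{-293}}{8} = \frac{i \sqrt{293}}{8} \approx 2.1397 i$)
$\frac{h{\left(r{\left(B{\left(-4,2 \right)},2 \right)} \right)}}{m} = \frac{\left(-5 + \frac{2}{2}\right)^{2}}{\frac{1}{8} i \sqrt{293}} = \left(-5 + 2 \cdot \frac{1}{2}\right)^{2} \left(- \frac{8 i \sqrt{293}}{293}\right) = \left(-5 + 1\right)^{2} \left(- \frac{8 i \sqrt{293}}{293}\right) = \left(-4\right)^{2} \left(- \frac{8 i \sqrt{293}}{293}\right) = 16 \left(- \frac{8 i \sqrt{293}}{293}\right) = - \frac{128 i \sqrt{293}}{293}$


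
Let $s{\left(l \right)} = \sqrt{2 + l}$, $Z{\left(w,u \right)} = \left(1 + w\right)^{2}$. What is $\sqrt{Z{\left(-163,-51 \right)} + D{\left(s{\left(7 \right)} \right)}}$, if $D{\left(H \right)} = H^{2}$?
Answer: $3 \sqrt{2917} \approx 162.03$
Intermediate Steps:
$\sqrt{Z{\left(-163,-51 \right)} + D{\left(s{\left(7 \right)} \right)}} = \sqrt{\left(1 - 163\right)^{2} + \left(\sqrt{2 + 7}\right)^{2}} = \sqrt{\left(-162\right)^{2} + \left(\sqrt{9}\right)^{2}} = \sqrt{26244 + 3^{2}} = \sqrt{26244 + 9} = \sqrt{26253} = 3 \sqrt{2917}$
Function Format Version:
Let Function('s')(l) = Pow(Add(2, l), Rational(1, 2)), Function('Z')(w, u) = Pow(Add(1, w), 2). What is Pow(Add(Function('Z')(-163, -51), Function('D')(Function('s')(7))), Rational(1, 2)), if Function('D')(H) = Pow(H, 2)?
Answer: Mul(3, Pow(2917, Rational(1, 2))) ≈ 162.03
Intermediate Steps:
Pow(Add(Function('Z')(-163, -51), Function('D')(Function('s')(7))), Rational(1, 2)) = Pow(Add(Pow(Add(1, -163), 2), Pow(Pow(Add(2, 7), Rational(1, 2)), 2)), Rational(1, 2)) = Pow(Add(Pow(-162, 2), Pow(Pow(9, Rational(1, 2)), 2)), Rational(1, 2)) = Pow(Add(26244, Pow(3, 2)), Rational(1, 2)) = Pow(Add(26244, 9), Rational(1, 2)) = Pow(26253, Rational(1, 2)) = Mul(3, Pow(2917, Rational(1, 2)))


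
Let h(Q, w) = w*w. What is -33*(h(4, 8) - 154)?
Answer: 2970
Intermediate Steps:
h(Q, w) = w²
-33*(h(4, 8) - 154) = -33*(8² - 154) = -33*(64 - 154) = -33*(-90) = 2970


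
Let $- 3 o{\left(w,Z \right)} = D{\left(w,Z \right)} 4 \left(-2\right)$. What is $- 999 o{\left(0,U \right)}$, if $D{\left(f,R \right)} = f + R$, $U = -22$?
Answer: $58608$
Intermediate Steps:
$D{\left(f,R \right)} = R + f$
$o{\left(w,Z \right)} = \frac{8 Z}{3} + \frac{8 w}{3}$ ($o{\left(w,Z \right)} = - \frac{\left(Z + w\right) 4 \left(-2\right)}{3} = - \frac{\left(4 Z + 4 w\right) \left(-2\right)}{3} = - \frac{- 8 Z - 8 w}{3} = \frac{8 Z}{3} + \frac{8 w}{3}$)
$- 999 o{\left(0,U \right)} = - 999 \left(\frac{8}{3} \left(-22\right) + \frac{8}{3} \cdot 0\right) = - 999 \left(- \frac{176}{3} + 0\right) = \left(-999\right) \left(- \frac{176}{3}\right) = 58608$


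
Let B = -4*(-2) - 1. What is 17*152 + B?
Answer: 2591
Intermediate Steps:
B = 7 (B = 8 - 1 = 7)
17*152 + B = 17*152 + 7 = 2584 + 7 = 2591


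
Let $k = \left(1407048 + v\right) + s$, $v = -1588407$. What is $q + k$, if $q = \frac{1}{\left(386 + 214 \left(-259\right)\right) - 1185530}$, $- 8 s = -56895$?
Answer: $- \frac{864663023449}{4962280} \approx -1.7425 \cdot 10^{5}$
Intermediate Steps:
$s = \frac{56895}{8}$ ($s = \left(- \frac{1}{8}\right) \left(-56895\right) = \frac{56895}{8} \approx 7111.9$)
$k = - \frac{1393977}{8}$ ($k = \left(1407048 - 1588407\right) + \frac{56895}{8} = -181359 + \frac{56895}{8} = - \frac{1393977}{8} \approx -1.7425 \cdot 10^{5}$)
$q = - \frac{1}{1240570}$ ($q = \frac{1}{\left(386 - 55426\right) - 1185530} = \frac{1}{-55040 - 1185530} = \frac{1}{-1240570} = - \frac{1}{1240570} \approx -8.0608 \cdot 10^{-7}$)
$q + k = - \frac{1}{1240570} - \frac{1393977}{8} = - \frac{864663023449}{4962280}$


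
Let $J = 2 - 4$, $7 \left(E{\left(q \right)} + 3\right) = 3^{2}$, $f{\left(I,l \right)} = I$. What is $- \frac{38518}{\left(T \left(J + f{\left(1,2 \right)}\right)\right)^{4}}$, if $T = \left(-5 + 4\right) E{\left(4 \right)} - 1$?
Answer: $- \frac{92481718}{625} \approx -1.4797 \cdot 10^{5}$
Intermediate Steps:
$E{\left(q \right)} = - \frac{12}{7}$ ($E{\left(q \right)} = -3 + \frac{3^{2}}{7} = -3 + \frac{1}{7} \cdot 9 = -3 + \frac{9}{7} = - \frac{12}{7}$)
$T = \frac{5}{7}$ ($T = \left(-5 + 4\right) \left(- \frac{12}{7}\right) - 1 = \left(-1\right) \left(- \frac{12}{7}\right) - 1 = \frac{12}{7} - 1 = \frac{5}{7} \approx 0.71429$)
$J = -2$ ($J = 2 - 4 = -2$)
$- \frac{38518}{\left(T \left(J + f{\left(1,2 \right)}\right)\right)^{4}} = - \frac{38518}{\left(\frac{5 \left(-2 + 1\right)}{7}\right)^{4}} = - \frac{38518}{\left(\frac{5}{7} \left(-1\right)\right)^{4}} = - \frac{38518}{\left(- \frac{5}{7}\right)^{4}} = - \frac{38518}{\frac{625}{2401}} = \left(-38518\right) \frac{2401}{625} = - \frac{92481718}{625}$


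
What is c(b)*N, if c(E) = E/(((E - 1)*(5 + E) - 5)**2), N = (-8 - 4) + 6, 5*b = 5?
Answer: -6/25 ≈ -0.24000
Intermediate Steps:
b = 1 (b = (1/5)*5 = 1)
N = -6 (N = -12 + 6 = -6)
c(E) = E/(-5 + (-1 + E)*(5 + E))**2 (c(E) = E/(((-1 + E)*(5 + E) - 5)**2) = E/((-5 + (-1 + E)*(5 + E))**2) = E/(-5 + (-1 + E)*(5 + E))**2)
c(b)*N = (1/(-10 + 1**2 + 4*1)**2)*(-6) = (1/(-10 + 1 + 4)**2)*(-6) = (1/(-5)**2)*(-6) = (1*(1/25))*(-6) = (1/25)*(-6) = -6/25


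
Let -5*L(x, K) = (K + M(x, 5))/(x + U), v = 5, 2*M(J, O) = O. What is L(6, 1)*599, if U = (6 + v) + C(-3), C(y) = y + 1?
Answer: -4193/150 ≈ -27.953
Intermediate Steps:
C(y) = 1 + y
M(J, O) = O/2
U = 9 (U = (6 + 5) + (1 - 3) = 11 - 2 = 9)
L(x, K) = -(5/2 + K)/(5*(9 + x)) (L(x, K) = -(K + (1/2)*5)/(5*(x + 9)) = -(K + 5/2)/(5*(9 + x)) = -(5/2 + K)/(5*(9 + x)))
L(6, 1)*599 = ((-5 - 2*1)/(10*(9 + 6)))*599 = ((1/10)*(-5 - 2)/15)*599 = ((1/10)*(1/15)*(-7))*599 = -7/150*599 = -4193/150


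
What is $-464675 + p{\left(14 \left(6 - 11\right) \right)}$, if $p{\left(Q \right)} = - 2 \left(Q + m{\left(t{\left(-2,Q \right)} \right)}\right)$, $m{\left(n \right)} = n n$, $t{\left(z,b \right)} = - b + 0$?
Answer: $-474335$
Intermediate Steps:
$t{\left(z,b \right)} = - b$
$m{\left(n \right)} = n^{2}$
$p{\left(Q \right)} = - 2 Q - 2 Q^{2}$ ($p{\left(Q \right)} = - 2 \left(Q + \left(- Q\right)^{2}\right) = - 2 \left(Q + Q^{2}\right) = - 2 Q - 2 Q^{2}$)
$-464675 + p{\left(14 \left(6 - 11\right) \right)} = -464675 + 2 \cdot 14 \left(6 - 11\right) \left(-1 - 14 \left(6 - 11\right)\right) = -464675 + 2 \cdot 14 \left(-5\right) \left(-1 - 14 \left(-5\right)\right) = -464675 + 2 \left(-70\right) \left(-1 - -70\right) = -464675 + 2 \left(-70\right) \left(-1 + 70\right) = -464675 + 2 \left(-70\right) 69 = -464675 - 9660 = -474335$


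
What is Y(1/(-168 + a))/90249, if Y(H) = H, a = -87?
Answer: -1/23013495 ≈ -4.3453e-8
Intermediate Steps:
Y(1/(-168 + a))/90249 = 1/(-168 - 87*90249) = (1/90249)/(-255) = -1/255*1/90249 = -1/23013495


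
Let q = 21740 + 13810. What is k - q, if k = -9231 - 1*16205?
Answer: -60986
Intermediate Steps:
q = 35550
k = -25436 (k = -9231 - 16205 = -25436)
k - q = -25436 - 1*35550 = -25436 - 35550 = -60986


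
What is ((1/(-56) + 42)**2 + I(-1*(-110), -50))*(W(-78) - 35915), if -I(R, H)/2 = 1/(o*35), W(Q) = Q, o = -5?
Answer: -4973545889553/78400 ≈ -6.3438e+7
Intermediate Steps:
I(R, H) = 2/175 (I(R, H) = -2/((-5*35)) = -2/(-175) = -2*(-1/175) = 2/175)
((1/(-56) + 42)**2 + I(-1*(-110), -50))*(W(-78) - 35915) = ((1/(-56) + 42)**2 + 2/175)*(-78 - 35915) = ((-1/56 + 42)**2 + 2/175)*(-35993) = ((2351/56)**2 + 2/175)*(-35993) = (5527201/3136 + 2/175)*(-35993) = (138180921/78400)*(-35993) = -4973545889553/78400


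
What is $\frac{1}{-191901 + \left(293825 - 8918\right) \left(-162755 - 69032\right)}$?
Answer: $- \frac{1}{66037930710} \approx -1.5143 \cdot 10^{-11}$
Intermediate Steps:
$\frac{1}{-191901 + \left(293825 - 8918\right) \left(-162755 - 69032\right)} = \frac{1}{-191901 + \left(293825 - 8918\right) \left(-231787\right)} = \frac{1}{-191901 + 284907 \left(-231787\right)} = \frac{1}{-191901 - 66037738809} = \frac{1}{-66037930710} = - \frac{1}{66037930710}$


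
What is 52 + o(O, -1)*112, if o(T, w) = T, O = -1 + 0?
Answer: -60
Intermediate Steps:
O = -1
52 + o(O, -1)*112 = 52 - 1*112 = 52 - 112 = -60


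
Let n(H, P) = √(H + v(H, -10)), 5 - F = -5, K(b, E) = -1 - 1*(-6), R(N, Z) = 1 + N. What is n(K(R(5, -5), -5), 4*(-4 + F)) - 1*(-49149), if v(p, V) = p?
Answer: 49149 + √10 ≈ 49152.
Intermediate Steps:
K(b, E) = 5 (K(b, E) = -1 + 6 = 5)
F = 10 (F = 5 - 1*(-5) = 5 + 5 = 10)
n(H, P) = √2*√H (n(H, P) = √(H + H) = √(2*H) = √2*√H)
n(K(R(5, -5), -5), 4*(-4 + F)) - 1*(-49149) = √2*√5 - 1*(-49149) = √10 + 49149 = 49149 + √10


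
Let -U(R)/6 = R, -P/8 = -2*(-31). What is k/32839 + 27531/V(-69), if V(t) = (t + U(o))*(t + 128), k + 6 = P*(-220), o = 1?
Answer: -140420353/48437525 ≈ -2.8990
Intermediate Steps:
P = -496 (P = -(-16)*(-31) = -8*62 = -496)
U(R) = -6*R
k = 109114 (k = -6 - 496*(-220) = -6 + 109120 = 109114)
V(t) = (-6 + t)*(128 + t) (V(t) = (t - 6*1)*(t + 128) = (t - 6)*(128 + t) = (-6 + t)*(128 + t))
k/32839 + 27531/V(-69) = 109114/32839 + 27531/(-768 + (-69)**2 + 122*(-69)) = 109114*(1/32839) + 27531/(-768 + 4761 - 8418) = 109114/32839 + 27531/(-4425) = 109114/32839 + 27531*(-1/4425) = 109114/32839 - 9177/1475 = -140420353/48437525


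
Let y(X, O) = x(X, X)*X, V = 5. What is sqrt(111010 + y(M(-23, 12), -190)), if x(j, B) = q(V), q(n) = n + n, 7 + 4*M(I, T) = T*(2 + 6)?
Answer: sqrt(444930)/2 ≈ 333.52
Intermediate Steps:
M(I, T) = -7/4 + 2*T (M(I, T) = -7/4 + (T*(2 + 6))/4 = -7/4 + (T*8)/4 = -7/4 + (8*T)/4 = -7/4 + 2*T)
q(n) = 2*n
x(j, B) = 10 (x(j, B) = 2*5 = 10)
y(X, O) = 10*X
sqrt(111010 + y(M(-23, 12), -190)) = sqrt(111010 + 10*(-7/4 + 2*12)) = sqrt(111010 + 10*(-7/4 + 24)) = sqrt(111010 + 10*(89/4)) = sqrt(111010 + 445/2) = sqrt(222465/2) = sqrt(444930)/2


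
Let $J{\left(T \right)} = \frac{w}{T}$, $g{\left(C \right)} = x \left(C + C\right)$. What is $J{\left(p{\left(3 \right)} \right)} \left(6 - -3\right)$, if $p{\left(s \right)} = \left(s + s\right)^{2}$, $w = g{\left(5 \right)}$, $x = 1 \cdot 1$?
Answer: $\frac{5}{2} \approx 2.5$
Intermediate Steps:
$x = 1$
$g{\left(C \right)} = 2 C$ ($g{\left(C \right)} = 1 \left(C + C\right) = 1 \cdot 2 C = 2 C$)
$w = 10$ ($w = 2 \cdot 5 = 10$)
$p{\left(s \right)} = 4 s^{2}$ ($p{\left(s \right)} = \left(2 s\right)^{2} = 4 s^{2}$)
$J{\left(T \right)} = \frac{10}{T}$
$J{\left(p{\left(3 \right)} \right)} \left(6 - -3\right) = \frac{10}{4 \cdot 3^{2}} \left(6 - -3\right) = \frac{10}{4 \cdot 9} \left(6 + 3\right) = \frac{10}{36} \cdot 9 = 10 \cdot \frac{1}{36} \cdot 9 = \frac{5}{18} \cdot 9 = \frac{5}{2}$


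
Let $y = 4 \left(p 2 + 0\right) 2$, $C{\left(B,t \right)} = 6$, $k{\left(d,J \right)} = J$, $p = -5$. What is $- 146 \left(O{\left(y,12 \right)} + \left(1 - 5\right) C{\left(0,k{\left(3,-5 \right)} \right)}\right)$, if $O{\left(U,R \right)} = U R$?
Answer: $143664$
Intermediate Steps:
$y = -80$ ($y = 4 \left(\left(-5\right) 2 + 0\right) 2 = 4 \left(-10 + 0\right) 2 = 4 \left(-10\right) 2 = \left(-40\right) 2 = -80$)
$O{\left(U,R \right)} = R U$
$- 146 \left(O{\left(y,12 \right)} + \left(1 - 5\right) C{\left(0,k{\left(3,-5 \right)} \right)}\right) = - 146 \left(12 \left(-80\right) + \left(1 - 5\right) 6\right) = - 146 \left(-960 - 24\right) = \left(-146\right) \left(-984\right) = 143664$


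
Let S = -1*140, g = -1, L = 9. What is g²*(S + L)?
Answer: -131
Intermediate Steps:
S = -140
g²*(S + L) = (-1)²*(-140 + 9) = 1*(-131) = -131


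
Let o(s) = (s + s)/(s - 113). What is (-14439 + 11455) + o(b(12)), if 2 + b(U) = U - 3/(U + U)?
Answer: -2461958/825 ≈ -2984.2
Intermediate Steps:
b(U) = -2 + U - 3/(2*U) (b(U) = -2 + (U - 3/(U + U)) = -2 + (U - 3*1/(2*U)) = -2 + (U - 3/(2*U)) = -2 + U - 3/(2*U))
o(s) = 2*s/(-113 + s) (o(s) = (2*s)/(-113 + s) = 2*s/(-113 + s))
(-14439 + 11455) + o(b(12)) = (-14439 + 11455) + 2*(-2 + 12 - 3/2/12)/(-113 + (-2 + 12 - 3/2/12)) = -2984 + 2*(-2 + 12 - 3/2*1/12)/(-113 + (-2 + 12 - 3/2*1/12)) = -2984 + 2*(-2 + 12 - 1/8)/(-113 + (-2 + 12 - 1/8)) = -2984 + 2*(79/8)/(-113 + 79/8) = -2984 + 2*(79/8)/(-825/8) = -2984 + 2*(79/8)*(-8/825) = -2984 - 158/825 = -2461958/825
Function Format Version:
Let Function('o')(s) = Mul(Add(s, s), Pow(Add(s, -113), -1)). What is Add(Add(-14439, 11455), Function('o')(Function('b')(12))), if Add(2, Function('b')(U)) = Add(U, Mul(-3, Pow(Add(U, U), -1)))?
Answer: Rational(-2461958, 825) ≈ -2984.2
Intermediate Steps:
Function('b')(U) = Add(-2, U, Mul(Rational(-3, 2), Pow(U, -1))) (Function('b')(U) = Add(-2, Add(U, Mul(-3, Pow(Add(U, U), -1)))) = Add(-2, Add(U, Mul(-3, Pow(Mul(2, U), -1)))) = Add(-2, Add(U, Mul(-3, Mul(Rational(1, 2), Pow(U, -1))))) = Add(-2, Add(U, Mul(Rational(-3, 2), Pow(U, -1)))) = Add(-2, U, Mul(Rational(-3, 2), Pow(U, -1))))
Function('o')(s) = Mul(2, s, Pow(Add(-113, s), -1)) (Function('o')(s) = Mul(Mul(2, s), Pow(Add(-113, s), -1)) = Mul(2, s, Pow(Add(-113, s), -1)))
Add(Add(-14439, 11455), Function('o')(Function('b')(12))) = Add(Add(-14439, 11455), Mul(2, Add(-2, 12, Mul(Rational(-3, 2), Pow(12, -1))), Pow(Add(-113, Add(-2, 12, Mul(Rational(-3, 2), Pow(12, -1)))), -1))) = Add(-2984, Mul(2, Add(-2, 12, Mul(Rational(-3, 2), Rational(1, 12))), Pow(Add(-113, Add(-2, 12, Mul(Rational(-3, 2), Rational(1, 12)))), -1))) = Add(-2984, Mul(2, Add(-2, 12, Rational(-1, 8)), Pow(Add(-113, Add(-2, 12, Rational(-1, 8))), -1))) = Add(-2984, Mul(2, Rational(79, 8), Pow(Add(-113, Rational(79, 8)), -1))) = Add(-2984, Mul(2, Rational(79, 8), Pow(Rational(-825, 8), -1))) = Add(-2984, Mul(2, Rational(79, 8), Rational(-8, 825))) = Add(-2984, Rational(-158, 825)) = Rational(-2461958, 825)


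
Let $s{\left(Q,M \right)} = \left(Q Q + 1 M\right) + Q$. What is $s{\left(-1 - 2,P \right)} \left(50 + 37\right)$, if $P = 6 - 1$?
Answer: $957$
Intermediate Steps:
$P = 5$ ($P = 6 - 1 = 5$)
$s{\left(Q,M \right)} = M + Q + Q^{2}$ ($s{\left(Q,M \right)} = \left(Q^{2} + M\right) + Q = \left(M + Q^{2}\right) + Q = M + Q + Q^{2}$)
$s{\left(-1 - 2,P \right)} \left(50 + 37\right) = \left(5 - 3 + \left(-1 - 2\right)^{2}\right) \left(50 + 37\right) = \left(5 - 3 + \left(-3\right)^{2}\right) 87 = \left(5 - 3 + 9\right) 87 = 11 \cdot 87 = 957$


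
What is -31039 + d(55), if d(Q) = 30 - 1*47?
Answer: -31056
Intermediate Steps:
d(Q) = -17 (d(Q) = 30 - 47 = -17)
-31039 + d(55) = -31039 - 17 = -31056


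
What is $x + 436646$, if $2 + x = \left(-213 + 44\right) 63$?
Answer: $425997$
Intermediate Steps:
$x = -10649$ ($x = -2 + \left(-213 + 44\right) 63 = -2 - 10647 = -10649$)
$x + 436646 = -10649 + 436646 = 425997$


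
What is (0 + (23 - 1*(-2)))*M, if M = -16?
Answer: -400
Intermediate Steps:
(0 + (23 - 1*(-2)))*M = (0 + (23 - 1*(-2)))*(-16) = (0 + (23 + 2))*(-16) = (0 + 25)*(-16) = 25*(-16) = -400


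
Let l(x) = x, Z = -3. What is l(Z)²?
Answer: 9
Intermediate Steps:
l(Z)² = (-3)² = 9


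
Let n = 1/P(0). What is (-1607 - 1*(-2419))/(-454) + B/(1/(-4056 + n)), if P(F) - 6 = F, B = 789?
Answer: -1452824647/454 ≈ -3.2001e+6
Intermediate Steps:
P(F) = 6 + F
n = ⅙ (n = 1/(6 + 0) = 1/6 = ⅙ ≈ 0.16667)
(-1607 - 1*(-2419))/(-454) + B/(1/(-4056 + n)) = (-1607 - 1*(-2419))/(-454) + 789/(1/(-4056 + ⅙)) = (-1607 + 2419)*(-1/454) + 789/(1/(-24335/6)) = 812*(-1/454) + 789/(-6/24335) = -406/227 + 789*(-24335/6) = -406/227 - 6400105/2 = -1452824647/454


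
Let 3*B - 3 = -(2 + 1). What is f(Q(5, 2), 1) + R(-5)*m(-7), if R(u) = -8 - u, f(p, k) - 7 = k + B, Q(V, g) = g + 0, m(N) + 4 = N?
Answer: 41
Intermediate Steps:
m(N) = -4 + N
B = 0 (B = 1 + (-(2 + 1))/3 = 1 + (-1*3)/3 = 1 + (⅓)*(-3) = 1 - 1 = 0)
Q(V, g) = g
f(p, k) = 7 + k (f(p, k) = 7 + (k + 0) = 7 + k)
f(Q(5, 2), 1) + R(-5)*m(-7) = (7 + 1) + (-8 - 1*(-5))*(-4 - 7) = 8 + (-8 + 5)*(-11) = 8 - 3*(-11) = 8 + 33 = 41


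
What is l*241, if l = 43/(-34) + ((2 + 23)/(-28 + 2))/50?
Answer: -273535/884 ≈ -309.43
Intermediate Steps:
l = -1135/884 (l = 43*(-1/34) + (25/(-26))*(1/50) = -43/34 + (25*(-1/26))*(1/50) = -43/34 - 25/26*1/50 = -43/34 - 1/52 = -1135/884 ≈ -1.2839)
l*241 = -1135/884*241 = -273535/884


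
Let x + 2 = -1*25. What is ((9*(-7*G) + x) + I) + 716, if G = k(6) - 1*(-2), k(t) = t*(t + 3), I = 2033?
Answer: -806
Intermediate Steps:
x = -27 (x = -2 - 1*25 = -2 - 25 = -27)
k(t) = t*(3 + t)
G = 56 (G = 6*(3 + 6) - 1*(-2) = 6*9 + 2 = 54 + 2 = 56)
((9*(-7*G) + x) + I) + 716 = ((9*(-7*56) - 27) + 2033) + 716 = ((9*(-392) - 27) + 2033) + 716 = ((-3528 - 27) + 2033) + 716 = (-3555 + 2033) + 716 = -1522 + 716 = -806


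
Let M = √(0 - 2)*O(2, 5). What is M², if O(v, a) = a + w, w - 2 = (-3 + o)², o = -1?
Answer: -1058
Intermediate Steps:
w = 18 (w = 2 + (-3 - 1)² = 2 + (-4)² = 2 + 16 = 18)
O(v, a) = 18 + a (O(v, a) = a + 18 = 18 + a)
M = 23*I*√2 (M = √(0 - 2)*(18 + 5) = √(-2)*23 = (I*√2)*23 = 23*I*√2 ≈ 32.527*I)
M² = (23*I*√2)² = -1058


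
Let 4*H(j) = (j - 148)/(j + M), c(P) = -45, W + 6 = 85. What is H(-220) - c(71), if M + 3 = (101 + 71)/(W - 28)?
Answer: 22119/487 ≈ 45.419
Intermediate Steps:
W = 79 (W = -6 + 85 = 79)
M = 19/51 (M = -3 + (101 + 71)/(79 - 28) = -3 + 172/51 = 19/51 ≈ 0.37255)
H(j) = (-148 + j)/(4*(19/51 + j)) (H(j) = ((j - 148)/(j + 19/51))/4 = ((-148 + j)/(19/51 + j))/4 = (-148 + j)/(4*(19/51 + j)))
H(-220) - c(71) = 51*(-148 - 220)/(4*(19 + 51*(-220))) - 1*(-45) = (51/4)*(-368)/(19 - 11220) + 45 = (51/4)*(-368)/(-11201) + 45 = (51/4)*(-1/11201)*(-368) + 45 = 204/487 + 45 = 22119/487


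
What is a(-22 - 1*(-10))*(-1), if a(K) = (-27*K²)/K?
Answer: -324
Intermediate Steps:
a(K) = -27*K
a(-22 - 1*(-10))*(-1) = -27*(-22 - 1*(-10))*(-1) = -27*(-22 + 10)*(-1) = -27*(-12)*(-1) = 324*(-1) = -324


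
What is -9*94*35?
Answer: -29610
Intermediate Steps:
-9*94*35 = -846*35 = -29610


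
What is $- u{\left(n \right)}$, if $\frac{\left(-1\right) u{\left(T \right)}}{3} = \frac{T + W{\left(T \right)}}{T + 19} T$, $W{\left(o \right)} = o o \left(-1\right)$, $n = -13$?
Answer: $1183$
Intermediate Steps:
$W{\left(o \right)} = - o^{2}$ ($W{\left(o \right)} = o^{2} \left(-1\right) = - o^{2}$)
$u{\left(T \right)} = - \frac{3 T \left(T - T^{2}\right)}{19 + T}$ ($u{\left(T \right)} = - 3 \frac{T - T^{2}}{T + 19} T = - 3 \frac{T - T^{2}}{19 + T} T = - 3 \frac{T \left(T - T^{2}\right)}{19 + T} = - \frac{3 T \left(T - T^{2}\right)}{19 + T}$)
$- u{\left(n \right)} = - \frac{3 \left(-13\right)^{2} \left(-1 - 13\right)}{19 - 13} = - \frac{3 \cdot 169 \left(-14\right)}{6} = \left(-1\right) \left(-1183\right) = 1183$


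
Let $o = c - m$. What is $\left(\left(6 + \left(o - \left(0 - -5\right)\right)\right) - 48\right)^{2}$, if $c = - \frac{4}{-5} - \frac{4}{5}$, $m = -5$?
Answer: $1764$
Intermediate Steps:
$c = 0$ ($c = \left(-4\right) \left(- \frac{1}{5}\right) - \frac{4}{5} = \frac{4}{5} - \frac{4}{5} = 0$)
$o = 5$ ($o = 0 - -5 = 0 + 5 = 5$)
$\left(\left(6 + \left(o - \left(0 - -5\right)\right)\right) - 48\right)^{2} = \left(\left(6 + \left(5 - \left(0 - -5\right)\right)\right) - 48\right)^{2} = \left(\left(6 + \left(5 - \left(0 + 5\right)\right)\right) - 48\right)^{2} = \left(\left(6 + \left(5 - 5\right)\right) - 48\right)^{2} = \left(\left(6 + 0\right) - 48\right)^{2} = \left(6 - 48\right)^{2} = \left(-42\right)^{2} = 1764$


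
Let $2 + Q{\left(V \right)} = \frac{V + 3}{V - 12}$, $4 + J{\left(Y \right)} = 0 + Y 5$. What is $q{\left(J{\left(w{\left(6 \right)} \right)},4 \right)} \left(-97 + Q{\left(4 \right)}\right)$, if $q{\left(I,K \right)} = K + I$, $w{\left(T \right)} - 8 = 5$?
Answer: $- \frac{51935}{8} \approx -6491.9$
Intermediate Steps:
$w{\left(T \right)} = 13$ ($w{\left(T \right)} = 8 + 5 = 13$)
$J{\left(Y \right)} = -4 + 5 Y$ ($J{\left(Y \right)} = -4 + \left(0 + Y 5\right) = -4 + \left(0 + 5 Y\right) = -4 + 5 Y$)
$Q{\left(V \right)} = -2 + \frac{3 + V}{-12 + V}$ ($Q{\left(V \right)} = -2 + \frac{V + 3}{V - 12} = -2 + \frac{3 + V}{-12 + V}$)
$q{\left(I,K \right)} = I + K$
$q{\left(J{\left(w{\left(6 \right)} \right)},4 \right)} \left(-97 + Q{\left(4 \right)}\right) = \left(\left(-4 + 5 \cdot 13\right) + 4\right) \left(-97 + \frac{27 - 4}{-12 + 4}\right) = \left(\left(-4 + 65\right) + 4\right) \left(-97 + \frac{27 - 4}{-8}\right) = \left(61 + 4\right) \left(-97 - \frac{23}{8}\right) = 65 \left(-97 - \frac{23}{8}\right) = 65 \left(- \frac{799}{8}\right) = - \frac{51935}{8}$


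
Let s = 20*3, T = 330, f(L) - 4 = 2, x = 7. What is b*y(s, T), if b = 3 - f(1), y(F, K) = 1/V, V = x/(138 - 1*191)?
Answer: 159/7 ≈ 22.714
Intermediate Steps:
f(L) = 6 (f(L) = 4 + 2 = 6)
s = 60
V = -7/53 (V = 7/(138 - 1*191) = 7/(138 - 191) = 7/(-53) = 7*(-1/53) = -7/53 ≈ -0.13208)
y(F, K) = -53/7 (y(F, K) = 1/(-7/53) = -53/7)
b = -3 (b = 3 - 1*6 = 3 - 6 = -3)
b*y(s, T) = -3*(-53/7) = 159/7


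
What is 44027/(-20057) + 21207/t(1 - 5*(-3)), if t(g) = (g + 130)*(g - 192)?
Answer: -1556666591/515384672 ≈ -3.0204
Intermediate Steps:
t(g) = (-192 + g)*(130 + g) (t(g) = (130 + g)*(-192 + g) = (-192 + g)*(130 + g))
44027/(-20057) + 21207/t(1 - 5*(-3)) = 44027/(-20057) + 21207/(-24960 + (1 - 5*(-3))**2 - 62*(1 - 5*(-3))) = 44027*(-1/20057) + 21207/(-24960 + (1 + 15)**2 - 62*(1 + 15)) = -44027/20057 + 21207/(-24960 + 16**2 - 62*16) = -44027/20057 + 21207/(-24960 + 256 - 992) = -44027/20057 + 21207/(-25696) = -44027/20057 + 21207*(-1/25696) = -44027/20057 - 21207/25696 = -1556666591/515384672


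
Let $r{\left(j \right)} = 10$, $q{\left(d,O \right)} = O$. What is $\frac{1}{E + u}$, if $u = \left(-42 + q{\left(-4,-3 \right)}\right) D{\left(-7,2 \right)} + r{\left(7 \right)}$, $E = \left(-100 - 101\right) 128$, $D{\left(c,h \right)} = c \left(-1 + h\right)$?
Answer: $- \frac{1}{25403} \approx -3.9365 \cdot 10^{-5}$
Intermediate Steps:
$E = -25728$ ($E = \left(-201\right) 128 = -25728$)
$u = 325$ ($u = \left(-42 - 3\right) \left(- 7 \left(-1 + 2\right)\right) + 10 = - 45 \left(\left(-7\right) 1\right) + 10 = \left(-45\right) \left(-7\right) + 10 = 315 + 10 = 325$)
$\frac{1}{E + u} = \frac{1}{-25728 + 325} = \frac{1}{-25403} = - \frac{1}{25403}$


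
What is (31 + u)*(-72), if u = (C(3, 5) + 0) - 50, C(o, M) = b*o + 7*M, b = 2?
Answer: -1584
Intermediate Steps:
C(o, M) = 2*o + 7*M
u = -9 (u = ((2*3 + 7*5) + 0) - 50 = ((6 + 35) + 0) - 50 = (41 + 0) - 50 = 41 - 50 = -9)
(31 + u)*(-72) = (31 - 9)*(-72) = 22*(-72) = -1584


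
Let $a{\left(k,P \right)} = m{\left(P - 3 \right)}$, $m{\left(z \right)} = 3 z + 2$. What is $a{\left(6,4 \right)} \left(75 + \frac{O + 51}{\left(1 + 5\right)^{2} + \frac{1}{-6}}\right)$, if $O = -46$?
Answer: $\frac{16155}{43} \approx 375.7$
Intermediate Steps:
$m{\left(z \right)} = 2 + 3 z$
$a{\left(k,P \right)} = -7 + 3 P$ ($a{\left(k,P \right)} = 2 + 3 \left(P - 3\right) = 2 + 3 \left(-3 + P\right) = 2 + \left(-9 + 3 P\right) = -7 + 3 P$)
$a{\left(6,4 \right)} \left(75 + \frac{O + 51}{\left(1 + 5\right)^{2} + \frac{1}{-6}}\right) = \left(-7 + 3 \cdot 4\right) \left(75 + \frac{-46 + 51}{\left(1 + 5\right)^{2} + \frac{1}{-6}}\right) = \left(-7 + 12\right) \left(75 + \frac{5}{6^{2} - \frac{1}{6}}\right) = 5 \left(75 + \frac{5}{36 - \frac{1}{6}}\right) = 5 \left(75 + \frac{5}{\frac{215}{6}}\right) = 5 \left(75 + 5 \cdot \frac{6}{215}\right) = 5 \left(75 + \frac{6}{43}\right) = 5 \cdot \frac{3231}{43} = \frac{16155}{43}$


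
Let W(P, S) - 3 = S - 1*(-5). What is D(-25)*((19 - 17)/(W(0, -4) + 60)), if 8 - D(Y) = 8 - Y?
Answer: -25/32 ≈ -0.78125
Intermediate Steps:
W(P, S) = 8 + S (W(P, S) = 3 + (S - 1*(-5)) = 3 + (S + 5) = 3 + (5 + S) = 8 + S)
D(Y) = Y (D(Y) = 8 - (8 - Y) = 8 + (-8 + Y) = Y)
D(-25)*((19 - 17)/(W(0, -4) + 60)) = -25*(19 - 17)/((8 - 4) + 60) = -50/(4 + 60) = -50/64 = -25*1/32 = -25/32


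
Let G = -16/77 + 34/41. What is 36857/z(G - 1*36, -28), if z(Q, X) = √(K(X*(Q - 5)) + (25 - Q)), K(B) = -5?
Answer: 36857*√551938310/174830 ≈ 4952.8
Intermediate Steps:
G = 1962/3157 (G = -16*1/77 + 34*(1/41) = -16/77 + 34/41 = 1962/3157 ≈ 0.62148)
z(Q, X) = √(20 - Q) (z(Q, X) = √(-5 + (25 - Q)) = √(20 - Q))
36857/z(G - 1*36, -28) = 36857/(√(20 - (1962/3157 - 1*36))) = 36857/(√(20 - (1962/3157 - 36))) = 36857/(√(20 - 1*(-111690/3157))) = 36857/(√(20 + 111690/3157)) = 36857/(√(174830/3157)) = 36857/((√551938310/3157)) = 36857*(√551938310/174830) = 36857*√551938310/174830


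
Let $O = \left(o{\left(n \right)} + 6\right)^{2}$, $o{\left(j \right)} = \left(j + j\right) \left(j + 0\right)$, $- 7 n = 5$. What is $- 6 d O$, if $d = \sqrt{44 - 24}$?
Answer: $- \frac{1420032 \sqrt{5}}{2401} \approx -1322.5$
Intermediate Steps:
$n = - \frac{5}{7}$ ($n = \left(- \frac{1}{7}\right) 5 = - \frac{5}{7} \approx -0.71429$)
$d = 2 \sqrt{5}$ ($d = \sqrt{20} = 2 \sqrt{5} \approx 4.4721$)
$o{\left(j \right)} = 2 j^{2}$ ($o{\left(j \right)} = 2 j j = 2 j^{2}$)
$O = \frac{118336}{2401}$ ($O = \left(2 \left(- \frac{5}{7}\right)^{2} + 6\right)^{2} = \left(2 \cdot \frac{25}{49} + 6\right)^{2} = \left(\frac{50}{49} + 6\right)^{2} = \left(\frac{344}{49}\right)^{2} = \frac{118336}{2401} \approx 49.286$)
$- 6 d O = - 6 \cdot 2 \sqrt{5} \cdot \frac{118336}{2401} = - 12 \sqrt{5} \cdot \frac{118336}{2401} = - \frac{1420032 \sqrt{5}}{2401}$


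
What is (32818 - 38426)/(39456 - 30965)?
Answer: -5608/8491 ≈ -0.66046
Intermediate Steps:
(32818 - 38426)/(39456 - 30965) = -5608/8491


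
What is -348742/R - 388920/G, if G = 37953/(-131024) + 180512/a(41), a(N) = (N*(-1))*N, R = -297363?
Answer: 330914681523043646/91584727185039 ≈ 3613.2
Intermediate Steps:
a(N) = -N² (a(N) = (-N)*N = -N²)
G = -23715203281/220251344 (G = 37953/(-131024) + 180512/((-1*41²)) = 37953*(-1/131024) + 180512/((-1*1681)) = -37953/131024 + 180512/(-1681) = -37953/131024 + 180512*(-1/1681) = -37953/131024 - 180512/1681 = -23715203281/220251344 ≈ -107.67)
-348742/R - 388920/G = -348742/(-297363) - 388920/(-23715203281/220251344) = -348742*(-1/297363) - 388920*(-220251344/23715203281) = 348742/297363 + 12237164672640/3387886183 = 330914681523043646/91584727185039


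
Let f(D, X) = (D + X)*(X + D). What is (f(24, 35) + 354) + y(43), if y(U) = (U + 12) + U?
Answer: 3933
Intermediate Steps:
y(U) = 12 + 2*U (y(U) = (12 + U) + U = 12 + 2*U)
f(D, X) = (D + X)² (f(D, X) = (D + X)*(D + X) = (D + X)²)
(f(24, 35) + 354) + y(43) = ((24 + 35)² + 354) + (12 + 2*43) = (59² + 354) + (12 + 86) = (3481 + 354) + 98 = 3835 + 98 = 3933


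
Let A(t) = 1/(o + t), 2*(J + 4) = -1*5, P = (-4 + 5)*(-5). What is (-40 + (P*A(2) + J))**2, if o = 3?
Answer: 9025/4 ≈ 2256.3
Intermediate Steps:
P = -5 (P = 1*(-5) = -5)
J = -13/2 (J = -4 + (-1*5)/2 = -4 + (1/2)*(-5) = -4 - 5/2 = -13/2 ≈ -6.5000)
A(t) = 1/(3 + t)
(-40 + (P*A(2) + J))**2 = (-40 + (-5/(3 + 2) - 13/2))**2 = (-40 + (-5/5 - 13/2))**2 = (-40 + (-5*1/5 - 13/2))**2 = (-40 + (-1 - 13/2))**2 = (-40 - 15/2)**2 = (-95/2)**2 = 9025/4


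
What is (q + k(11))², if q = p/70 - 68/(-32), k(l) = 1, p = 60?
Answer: 49729/3136 ≈ 15.857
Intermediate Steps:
q = 167/56 (q = 60/70 - 68/(-32) = 60*(1/70) - 68*(-1/32) = 6/7 + 17/8 = 167/56 ≈ 2.9821)
(q + k(11))² = (167/56 + 1)² = (223/56)² = 49729/3136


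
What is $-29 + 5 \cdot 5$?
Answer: $-4$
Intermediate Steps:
$-29 + 5 \cdot 5 = -29 + 25 = -4$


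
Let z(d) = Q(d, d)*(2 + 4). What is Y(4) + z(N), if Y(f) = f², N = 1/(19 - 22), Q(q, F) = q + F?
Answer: 12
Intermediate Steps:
Q(q, F) = F + q
N = -⅓ (N = 1/(-3) = -⅓ ≈ -0.33333)
z(d) = 12*d (z(d) = (d + d)*(2 + 4) = (2*d)*6 = 12*d)
Y(4) + z(N) = 4² + 12*(-⅓) = 16 - 4 = 12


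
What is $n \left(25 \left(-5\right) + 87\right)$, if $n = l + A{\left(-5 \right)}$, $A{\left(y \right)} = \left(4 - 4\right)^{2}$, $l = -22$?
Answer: $836$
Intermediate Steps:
$A{\left(y \right)} = 0$ ($A{\left(y \right)} = 0^{2} = 0$)
$n = -22$ ($n = -22 + 0 = -22$)
$n \left(25 \left(-5\right) + 87\right) = - 22 \left(25 \left(-5\right) + 87\right) = - 22 \left(-125 + 87\right) = \left(-22\right) \left(-38\right) = 836$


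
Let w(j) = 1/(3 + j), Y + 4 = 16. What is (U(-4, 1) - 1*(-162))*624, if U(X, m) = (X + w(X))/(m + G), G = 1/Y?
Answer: 98208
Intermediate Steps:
Y = 12 (Y = -4 + 16 = 12)
G = 1/12 ≈ 0.083333
U(X, m) = (X + 1/(3 + X))/(1/12 + m) (U(X, m) = (X + 1/(3 + X))/(m + 1/12) = (X + 1/(3 + X))/(1/12 + m))
(U(-4, 1) - 1*(-162))*624 = (12*(1 - 4*(3 - 4))/((1 + 12*1)*(3 - 4)) - 1*(-162))*624 = (12*(1 - 4*(-1))/((1 + 12)*(-1)) + 162)*624 = (12*(-1)*(1 + 4)/13 + 162)*624 = (12*(1/13)*(-1)*5 + 162)*624 = (-60/13 + 162)*624 = (2046/13)*624 = 98208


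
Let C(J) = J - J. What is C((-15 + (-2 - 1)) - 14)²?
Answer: 0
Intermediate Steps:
C(J) = 0
C((-15 + (-2 - 1)) - 14)² = 0² = 0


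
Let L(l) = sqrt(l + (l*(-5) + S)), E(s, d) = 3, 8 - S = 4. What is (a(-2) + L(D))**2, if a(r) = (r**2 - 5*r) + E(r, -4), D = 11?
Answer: 249 + 68*I*sqrt(10) ≈ 249.0 + 215.03*I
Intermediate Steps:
S = 4 (S = 8 - 1*4 = 8 - 4 = 4)
L(l) = sqrt(4 - 4*l) (L(l) = sqrt(l + (l*(-5) + 4)) = sqrt(l + (-5*l + 4)) = sqrt(l + (4 - 5*l)) = sqrt(4 - 4*l))
a(r) = 3 + r**2 - 5*r (a(r) = (r**2 - 5*r) + 3 = 3 + r**2 - 5*r)
(a(-2) + L(D))**2 = ((3 + (-2)**2 - 5*(-2)) + 2*sqrt(1 - 1*11))**2 = ((3 + 4 + 10) + 2*sqrt(1 - 11))**2 = (17 + 2*sqrt(-10))**2 = (17 + 2*(I*sqrt(10)))**2 = (17 + 2*I*sqrt(10))**2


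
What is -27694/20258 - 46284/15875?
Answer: -688631761/160797875 ≈ -4.2826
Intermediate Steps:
-27694/20258 - 46284/15875 = -27694*1/20258 - 46284*1/15875 = -13847/10129 - 46284/15875 = -688631761/160797875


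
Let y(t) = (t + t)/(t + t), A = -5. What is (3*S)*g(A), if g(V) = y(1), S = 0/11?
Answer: 0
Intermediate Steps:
S = 0 (S = 0*(1/11) = 0)
y(t) = 1 (y(t) = (2*t)/((2*t)) = (2*t)*(1/(2*t)) = 1)
g(V) = 1
(3*S)*g(A) = (3*0)*1 = 0*1 = 0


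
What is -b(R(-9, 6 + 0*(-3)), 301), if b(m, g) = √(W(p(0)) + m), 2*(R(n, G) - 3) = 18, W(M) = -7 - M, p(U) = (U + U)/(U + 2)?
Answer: -√5 ≈ -2.2361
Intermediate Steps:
p(U) = 2*U/(2 + U) (p(U) = (2*U)/(2 + U) = 2*U/(2 + U))
R(n, G) = 12 (R(n, G) = 3 + (½)*18 = 3 + 9 = 12)
b(m, g) = √(-7 + m) (b(m, g) = √((-7 - 2*0/(2 + 0)) + m) = √((-7 - 2*0/2) + m) = √((-7 - 1*0) + m) = √((-7 + 0) + m) = √(-7 + m))
-b(R(-9, 6 + 0*(-3)), 301) = -√(-7 + 12) = -√5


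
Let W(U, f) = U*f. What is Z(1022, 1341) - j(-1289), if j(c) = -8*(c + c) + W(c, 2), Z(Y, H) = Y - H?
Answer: -18365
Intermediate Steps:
j(c) = -14*c (j(c) = -8*(c + c) + c*2 = -16*c + 2*c = -14*c)
Z(1022, 1341) - j(-1289) = (1022 - 1*1341) - (-14)*(-1289) = (1022 - 1341) - 1*18046 = -319 - 18046 = -18365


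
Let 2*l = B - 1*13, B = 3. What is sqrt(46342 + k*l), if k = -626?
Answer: 8*sqrt(773) ≈ 222.42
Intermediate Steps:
l = -5 (l = (3 - 1*13)/2 = (3 - 13)/2 = (1/2)*(-10) = -5)
sqrt(46342 + k*l) = sqrt(46342 - 626*(-5)) = sqrt(46342 + 3130) = sqrt(49472) = 8*sqrt(773)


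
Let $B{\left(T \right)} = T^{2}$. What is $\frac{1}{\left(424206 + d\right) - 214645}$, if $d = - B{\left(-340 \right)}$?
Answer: $\frac{1}{93961} \approx 1.0643 \cdot 10^{-5}$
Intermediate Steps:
$d = -115600$ ($d = - \left(-340\right)^{2} = \left(-1\right) 115600 = -115600$)
$\frac{1}{\left(424206 + d\right) - 214645} = \frac{1}{\left(424206 - 115600\right) - 214645} = \frac{1}{308606 - 214645} = \frac{1}{93961}$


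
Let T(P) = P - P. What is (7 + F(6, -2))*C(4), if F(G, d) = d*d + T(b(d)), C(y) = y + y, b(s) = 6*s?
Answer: 88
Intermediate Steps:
C(y) = 2*y
T(P) = 0
F(G, d) = d² (F(G, d) = d*d + 0 = d² + 0 = d²)
(7 + F(6, -2))*C(4) = (7 + (-2)²)*(2*4) = (7 + 4)*8 = 11*8 = 88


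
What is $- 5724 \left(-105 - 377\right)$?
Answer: $2758968$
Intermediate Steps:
$- 5724 \left(-105 - 377\right) = \left(-5724\right) \left(-482\right) = 2758968$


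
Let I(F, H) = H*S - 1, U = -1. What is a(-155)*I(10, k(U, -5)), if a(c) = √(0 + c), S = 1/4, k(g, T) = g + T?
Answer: -5*I*√155/2 ≈ -31.125*I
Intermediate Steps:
k(g, T) = T + g
S = ¼ ≈ 0.25000
a(c) = √c
I(F, H) = -1 + H/4 (I(F, H) = H*(¼) - 1 = H/4 - 1 = -1 + H/4)
a(-155)*I(10, k(U, -5)) = √(-155)*(-1 + (-5 - 1)/4) = (I*√155)*(-1 + (¼)*(-6)) = (I*√155)*(-1 - 3/2) = (I*√155)*(-5/2) = -5*I*√155/2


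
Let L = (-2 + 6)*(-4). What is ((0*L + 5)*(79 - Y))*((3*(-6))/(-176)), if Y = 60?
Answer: 855/88 ≈ 9.7159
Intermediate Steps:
L = -16 (L = 4*(-4) = -16)
((0*L + 5)*(79 - Y))*((3*(-6))/(-176)) = ((0*(-16) + 5)*(79 - 1*60))*((3*(-6))/(-176)) = ((0 + 5)*(79 - 60))*(-18*(-1/176)) = (5*19)*(9/88) = 95*(9/88) = 855/88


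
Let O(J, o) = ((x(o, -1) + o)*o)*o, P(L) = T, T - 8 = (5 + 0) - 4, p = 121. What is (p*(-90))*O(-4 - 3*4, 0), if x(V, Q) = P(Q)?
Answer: 0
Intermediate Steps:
T = 9 (T = 8 + ((5 + 0) - 4) = 8 + (5 - 4) = 8 + 1 = 9)
P(L) = 9
x(V, Q) = 9
O(J, o) = o²*(9 + o) (O(J, o) = ((9 + o)*o)*o = (o*(9 + o))*o = o²*(9 + o))
(p*(-90))*O(-4 - 3*4, 0) = (121*(-90))*(0²*(9 + 0)) = -0*9 = -10890*0 = 0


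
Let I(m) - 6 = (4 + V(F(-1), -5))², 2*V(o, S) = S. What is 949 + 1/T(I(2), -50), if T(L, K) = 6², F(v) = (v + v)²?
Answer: 34165/36 ≈ 949.03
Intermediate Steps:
F(v) = 4*v² (F(v) = (2*v)² = 4*v²)
V(o, S) = S/2
I(m) = 33/4 (I(m) = 6 + (4 + (½)*(-5))² = 6 + (4 - 5/2)² = 6 + (3/2)² = 6 + 9/4 = 33/4)
T(L, K) = 36
949 + 1/T(I(2), -50) = 949 + 1/36 = 34165/36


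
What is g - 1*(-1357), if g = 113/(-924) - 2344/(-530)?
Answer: 333328003/244860 ≈ 1361.3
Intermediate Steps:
g = 1052983/244860 (g = 113*(-1/924) - 2344*(-1/530) = -113/924 + 1172/265 = 1052983/244860 ≈ 4.3003)
g - 1*(-1357) = 1052983/244860 - 1*(-1357) = 1052983/244860 + 1357 = 333328003/244860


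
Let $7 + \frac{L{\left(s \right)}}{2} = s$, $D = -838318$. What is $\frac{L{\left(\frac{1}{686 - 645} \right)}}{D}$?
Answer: $\frac{22}{1321963} \approx 1.6642 \cdot 10^{-5}$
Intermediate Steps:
$L{\left(s \right)} = -14 + 2 s$
$\frac{L{\left(\frac{1}{686 - 645} \right)}}{D} = \frac{-14 + \frac{2}{686 - 645}}{-838318} = \left(-14 + \frac{2}{41}\right) \left(- \frac{1}{838318}\right) = \left(- \frac{572}{41}\right) \left(- \frac{1}{838318}\right) = \frac{22}{1321963}$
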